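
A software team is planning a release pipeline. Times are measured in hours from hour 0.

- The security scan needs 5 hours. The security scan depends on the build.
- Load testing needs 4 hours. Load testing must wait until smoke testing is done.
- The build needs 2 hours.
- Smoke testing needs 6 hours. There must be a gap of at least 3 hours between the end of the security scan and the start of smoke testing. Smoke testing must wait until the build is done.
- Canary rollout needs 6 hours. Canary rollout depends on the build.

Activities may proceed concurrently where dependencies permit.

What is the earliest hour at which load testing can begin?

16

Nothing blocks the build, so it runs from hour 0 to hour 2.
The security scan waits on the build (finishes hour 2), so it starts at hour 2 and finishes at 2 + 5 = hour 7.
Smoke testing needs all of the security scan (finishes hour 7, plus 3-hour gap → hour 10); the build (finishes hour 2). That puts its earliest start at hour 10; it finishes at 10 + 6 = hour 16.
Load testing waits on smoke testing (finishes hour 16), so the earliest it can start is hour 16.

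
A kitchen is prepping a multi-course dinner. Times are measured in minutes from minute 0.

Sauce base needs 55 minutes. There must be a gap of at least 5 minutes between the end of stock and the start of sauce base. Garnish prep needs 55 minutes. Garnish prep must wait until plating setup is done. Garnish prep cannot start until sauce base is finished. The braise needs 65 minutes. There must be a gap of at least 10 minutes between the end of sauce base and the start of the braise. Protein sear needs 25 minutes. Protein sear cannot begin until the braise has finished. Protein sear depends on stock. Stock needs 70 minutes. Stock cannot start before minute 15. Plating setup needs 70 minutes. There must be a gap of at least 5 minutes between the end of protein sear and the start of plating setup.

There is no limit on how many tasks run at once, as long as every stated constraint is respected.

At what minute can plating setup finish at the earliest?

Stock cannot begin until its own release at minute 15. It runs from minute 15 to 15 + 70 = minute 85.
Sauce base cannot begin until stock (finishes minute 85, plus 5-minute gap → minute 90). It runs from minute 90 to 90 + 55 = minute 145.
After sauce base (finishes minute 145, plus 10-minute gap → minute 155), the braise can start at minute 155 and finishes at minute 220.
For protein sear: the braise (finishes minute 220); stock (finishes minute 85). Taking the maximum gives a start of minute 220, and it finishes at 220 + 25 = minute 245.
After protein sear (finishes minute 245, plus 5-minute gap → minute 250), plating setup can start at minute 250 and finishes at minute 320.

320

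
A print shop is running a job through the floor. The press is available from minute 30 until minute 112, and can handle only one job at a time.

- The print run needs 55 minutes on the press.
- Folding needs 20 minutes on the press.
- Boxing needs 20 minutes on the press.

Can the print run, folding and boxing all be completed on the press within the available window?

The press window is 112 − 30 = 82 minutes.
Running back to back, the jobs need 55 + 20 + 20 = 95 minutes on the press.
Since 95 > 82, they cannot all fit.

No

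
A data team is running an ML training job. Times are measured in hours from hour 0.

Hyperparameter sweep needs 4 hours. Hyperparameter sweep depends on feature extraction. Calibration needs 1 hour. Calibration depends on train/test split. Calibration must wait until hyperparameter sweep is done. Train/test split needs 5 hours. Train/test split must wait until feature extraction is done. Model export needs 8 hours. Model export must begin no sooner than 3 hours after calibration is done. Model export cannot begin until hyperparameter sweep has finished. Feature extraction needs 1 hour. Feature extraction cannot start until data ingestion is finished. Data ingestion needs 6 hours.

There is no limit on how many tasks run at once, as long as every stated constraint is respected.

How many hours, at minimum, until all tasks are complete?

Data ingestion can start immediately at hour 0; it finishes at hour 6.
Feature extraction cannot begin until data ingestion (finishes hour 6). It runs from hour 6 to 6 + 1 = hour 7.
Hyperparameter sweep waits on feature extraction (finishes hour 7), so it starts at hour 7 and finishes at 7 + 4 = hour 11.
Train/test split waits on feature extraction (finishes hour 7), so it starts at hour 7 and finishes at 7 + 5 = hour 12.
Calibration has to wait for train/test split (finishes hour 12); hyperparameter sweep (finishes hour 11). The latest of these is hour 12, so calibration runs hour 12 to 12 + 1 = hour 13.
Model export has to wait for calibration (finishes hour 13, plus 3-hour gap → hour 16); hyperparameter sweep (finishes hour 11). The latest of these is hour 16, so model export runs hour 16 to 16 + 8 = hour 24.
All tasks are finished once the last one completes. Finish times: Data ingestion at 6, Feature extraction at 7, Train/test split at 12, Hyperparameter sweep at 11, Calibration at 13, Model export at 24. The latest is hour 24.

24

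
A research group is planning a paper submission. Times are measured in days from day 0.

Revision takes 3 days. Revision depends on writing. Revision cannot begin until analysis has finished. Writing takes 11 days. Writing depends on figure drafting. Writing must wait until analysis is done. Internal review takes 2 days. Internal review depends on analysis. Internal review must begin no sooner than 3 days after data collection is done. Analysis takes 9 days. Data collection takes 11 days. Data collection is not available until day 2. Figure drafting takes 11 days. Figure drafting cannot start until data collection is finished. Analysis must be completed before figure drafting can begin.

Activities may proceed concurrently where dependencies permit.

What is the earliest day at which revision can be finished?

Analysis has no prerequisites, so it starts at day 0 and finishes at day 9.
Data collection waits on its own release at day 2, so it starts at day 2 and finishes at 2 + 11 = day 13.
Figure drafting cannot start until data collection (finishes day 13); analysis (finishes day 9). The controlling bound is day 13, so figure drafting finishes at 13 + 11 = day 24.
For writing: figure drafting (finishes day 24); analysis (finishes day 9). Taking the maximum gives a start of day 24, and it finishes at 24 + 11 = day 35.
Revision has to wait for writing (finishes day 35); analysis (finishes day 9). The latest of these is day 35, so revision runs day 35 to 35 + 3 = day 38.

38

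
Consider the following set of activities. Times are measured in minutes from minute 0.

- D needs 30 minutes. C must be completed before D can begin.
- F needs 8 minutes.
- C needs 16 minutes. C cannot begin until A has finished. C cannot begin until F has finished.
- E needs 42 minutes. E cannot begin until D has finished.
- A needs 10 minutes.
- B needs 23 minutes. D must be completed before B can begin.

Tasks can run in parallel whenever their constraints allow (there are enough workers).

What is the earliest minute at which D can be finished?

56

F can start immediately at minute 0; it finishes at minute 8.
A has no prerequisites, so it starts at minute 0 and finishes at minute 10.
C cannot start until A (finishes minute 10); F (finishes minute 8). The controlling bound is minute 10, so C finishes at 10 + 16 = minute 26.
D cannot begin until C (finishes minute 26). It runs from minute 26 to 26 + 30 = minute 56.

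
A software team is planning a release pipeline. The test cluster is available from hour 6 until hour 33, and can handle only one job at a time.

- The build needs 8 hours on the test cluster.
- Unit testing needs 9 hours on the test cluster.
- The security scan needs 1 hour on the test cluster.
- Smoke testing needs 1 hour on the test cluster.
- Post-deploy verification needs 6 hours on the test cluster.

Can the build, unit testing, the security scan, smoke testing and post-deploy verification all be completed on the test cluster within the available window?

The test cluster window is 33 − 6 = 27 hours.
Running back to back, the jobs need 8 + 9 + 1 + 1 + 6 = 25 hours on the test cluster.
Since 25 ≤ 27, they fit within the window.

Yes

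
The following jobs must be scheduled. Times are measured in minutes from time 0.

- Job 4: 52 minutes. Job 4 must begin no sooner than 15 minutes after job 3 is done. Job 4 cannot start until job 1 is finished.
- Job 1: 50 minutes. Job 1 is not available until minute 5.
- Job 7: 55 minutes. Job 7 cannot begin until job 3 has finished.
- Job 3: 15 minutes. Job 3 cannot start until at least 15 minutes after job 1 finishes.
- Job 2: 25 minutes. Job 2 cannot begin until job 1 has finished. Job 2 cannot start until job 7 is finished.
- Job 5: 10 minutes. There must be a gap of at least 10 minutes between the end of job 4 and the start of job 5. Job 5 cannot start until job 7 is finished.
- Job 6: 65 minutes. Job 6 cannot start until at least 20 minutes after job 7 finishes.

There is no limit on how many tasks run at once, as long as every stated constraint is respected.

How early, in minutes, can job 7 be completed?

140

Job 1 cannot begin until its own release at minute 5. It runs from minute 5 to 5 + 50 = minute 55.
Job 3 cannot begin until job 1 (finishes minute 55, plus 15-minute gap → minute 70). It runs from minute 70 to 70 + 15 = minute 85.
Job 7 cannot begin until job 3 (finishes minute 85). It runs from minute 85 to 85 + 55 = minute 140.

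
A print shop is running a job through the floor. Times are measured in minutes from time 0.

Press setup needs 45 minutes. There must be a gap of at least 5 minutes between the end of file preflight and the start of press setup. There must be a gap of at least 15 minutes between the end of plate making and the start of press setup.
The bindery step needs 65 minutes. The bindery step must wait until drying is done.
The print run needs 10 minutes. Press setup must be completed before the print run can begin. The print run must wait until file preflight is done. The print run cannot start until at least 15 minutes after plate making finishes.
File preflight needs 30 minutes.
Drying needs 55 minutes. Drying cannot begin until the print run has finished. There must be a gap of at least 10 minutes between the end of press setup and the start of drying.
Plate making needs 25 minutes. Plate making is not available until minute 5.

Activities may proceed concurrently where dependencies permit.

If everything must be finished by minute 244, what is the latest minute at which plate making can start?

29

To finish by minute 244, the bindery step (duration 65) must start no later than minute 179.
Drying feeds into the bindery step (must start by minute 179); so drying must finish by minute 179 and therefore start by minute 124.
Since drying (must start by minute 124) depends on it, the print run must finish by minute 124. Backing off its 10-minute duration gives a latest start of minute 114.
Press setup has several dependents: the print run (must start by minute 114); drying (must start by minute 124, minus 10-minute gap → minute 114). The earliest of those limits is minute 114, so press setup must start by 114 − 45 = minute 69.
Plate making feeds press setup (must start by minute 69, minus 15-minute gap → minute 54); the print run (must start by minute 114, minus 15-minute gap → minute 99). Taking the minimum, plate making must finish by minute 54 and start by 54 − 25 = minute 29.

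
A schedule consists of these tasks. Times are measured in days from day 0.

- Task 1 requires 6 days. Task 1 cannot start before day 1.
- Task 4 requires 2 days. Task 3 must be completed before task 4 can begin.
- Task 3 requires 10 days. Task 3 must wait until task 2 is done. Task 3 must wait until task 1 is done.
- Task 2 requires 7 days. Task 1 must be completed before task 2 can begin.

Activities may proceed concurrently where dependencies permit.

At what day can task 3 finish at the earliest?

24

Task 1 waits on its own release at day 1, so it starts at day 1 and finishes at 1 + 6 = day 7.
Task 2 waits on task 1 (finishes day 7), so it starts at day 7 and finishes at 7 + 7 = day 14.
Task 3 has to wait for task 2 (finishes day 14); task 1 (finishes day 7). The latest of these is day 14, so task 3 runs day 14 to 14 + 10 = day 24.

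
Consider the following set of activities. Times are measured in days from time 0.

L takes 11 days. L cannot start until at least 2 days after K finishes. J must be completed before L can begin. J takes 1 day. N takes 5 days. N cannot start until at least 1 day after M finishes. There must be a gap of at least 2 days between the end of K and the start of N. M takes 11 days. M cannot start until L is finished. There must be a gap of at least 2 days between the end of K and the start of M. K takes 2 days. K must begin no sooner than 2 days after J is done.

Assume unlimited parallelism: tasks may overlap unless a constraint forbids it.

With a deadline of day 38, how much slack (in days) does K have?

3

J can start immediately at day 0; it finishes at day 1.
K waits on J (finishes day 1, plus 2-day gap → day 3), so it starts at day 3 and finishes at 3 + 2 = day 5.

Working backward from the deadline:
N must finish by day 38; it takes 5 days, so it must start by 38 − 5 = day 33.
M feeds into N (must start by day 33, minus 1-day gap → day 32); so M must finish by day 32 and therefore start by day 21.
L feeds into M (must start by day 21); so L must finish by day 21 and therefore start by day 10.
K has several dependents: L (must start by day 10, minus 2-day gap → day 8); M (must start by day 21, minus 2-day gap → day 19); N (must start by day 33, minus 2-day gap → day 31). The earliest of those limits is day 8, so K must start by 8 − 2 = day 6.
So K can start as early as day 3 and as late as day 6, giving 6 − 3 = 3 days of slack.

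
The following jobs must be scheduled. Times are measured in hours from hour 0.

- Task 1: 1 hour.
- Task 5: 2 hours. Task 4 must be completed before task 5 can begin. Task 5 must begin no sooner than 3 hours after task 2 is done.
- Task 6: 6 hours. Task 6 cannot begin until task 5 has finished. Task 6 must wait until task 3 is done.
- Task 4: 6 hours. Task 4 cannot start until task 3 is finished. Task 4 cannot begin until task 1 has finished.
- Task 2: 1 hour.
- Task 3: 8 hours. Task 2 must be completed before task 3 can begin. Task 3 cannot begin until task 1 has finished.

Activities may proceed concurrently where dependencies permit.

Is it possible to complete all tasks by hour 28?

Yes

Nothing blocks task 2, so it runs from hour 0 to hour 1.
Task 1 has no prerequisites, so it starts at hour 0 and finishes at hour 1.
Task 3 cannot start until task 2 (finishes hour 1); task 1 (finishes hour 1). The controlling bound is hour 1, so task 3 finishes at 1 + 8 = hour 9.
For task 4: task 3 (finishes hour 9); task 1 (finishes hour 1). Taking the maximum gives a start of hour 9, and it finishes at 9 + 6 = hour 15.
Task 5 cannot start until task 4 (finishes hour 15); task 2 (finishes hour 1, plus 3-hour gap → hour 4). The controlling bound is hour 15, so task 5 finishes at 15 + 2 = hour 17.
Task 6 cannot start until task 5 (finishes hour 17); task 3 (finishes hour 9). The controlling bound is hour 17, so task 6 finishes at 17 + 6 = hour 23.
Every task is finished by hour 23, which is no later than the deadline of 28, so the schedule is feasible.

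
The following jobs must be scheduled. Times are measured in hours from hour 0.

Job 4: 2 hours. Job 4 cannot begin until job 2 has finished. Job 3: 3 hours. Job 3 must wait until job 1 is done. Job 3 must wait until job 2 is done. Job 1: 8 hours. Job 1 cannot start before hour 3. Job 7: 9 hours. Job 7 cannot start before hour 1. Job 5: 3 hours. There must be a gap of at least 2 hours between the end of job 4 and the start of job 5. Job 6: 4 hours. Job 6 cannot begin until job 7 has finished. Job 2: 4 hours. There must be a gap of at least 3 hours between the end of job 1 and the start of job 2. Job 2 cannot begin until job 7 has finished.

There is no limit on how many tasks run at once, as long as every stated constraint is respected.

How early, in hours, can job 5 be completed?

25

After its own release at hour 1, job 7 can start at hour 1 and finishes at hour 10.
After its own release at hour 3, job 1 can start at hour 3 and finishes at hour 11.
Job 2 cannot start until job 1 (finishes hour 11, plus 3-hour gap → hour 14); job 7 (finishes hour 10). The controlling bound is hour 14, so job 2 finishes at 14 + 4 = hour 18.
Job 4 waits on job 2 (finishes hour 18), so it starts at hour 18 and finishes at 18 + 2 = hour 20.
After job 4 (finishes hour 20, plus 2-hour gap → hour 22), job 5 can start at hour 22 and finishes at hour 25.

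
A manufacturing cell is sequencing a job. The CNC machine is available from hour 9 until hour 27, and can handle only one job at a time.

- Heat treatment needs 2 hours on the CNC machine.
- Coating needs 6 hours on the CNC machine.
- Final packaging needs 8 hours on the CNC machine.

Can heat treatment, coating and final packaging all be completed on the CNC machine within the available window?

Yes

The CNC machine window is 27 − 9 = 18 hours.
Running back to back, the jobs need 2 + 6 + 8 = 16 hours on the CNC machine.
Since 16 ≤ 18, they fit within the window.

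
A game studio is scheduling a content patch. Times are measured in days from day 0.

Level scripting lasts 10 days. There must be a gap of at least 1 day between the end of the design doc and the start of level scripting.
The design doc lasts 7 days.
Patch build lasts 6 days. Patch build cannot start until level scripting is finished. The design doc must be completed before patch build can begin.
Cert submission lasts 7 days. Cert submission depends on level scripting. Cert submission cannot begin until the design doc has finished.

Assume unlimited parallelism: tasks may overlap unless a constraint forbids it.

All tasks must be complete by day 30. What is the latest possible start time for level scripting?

To finish by day 30, cert submission (duration 7) must start no later than day 23.
To finish by day 30, patch build (duration 6) must start no later than day 24.
Level scripting must finish in time for cert submission (must start by day 23); patch build (must start by day 24). The tightest is day 23, so level scripting must start by 23 − 10 = day 13.

13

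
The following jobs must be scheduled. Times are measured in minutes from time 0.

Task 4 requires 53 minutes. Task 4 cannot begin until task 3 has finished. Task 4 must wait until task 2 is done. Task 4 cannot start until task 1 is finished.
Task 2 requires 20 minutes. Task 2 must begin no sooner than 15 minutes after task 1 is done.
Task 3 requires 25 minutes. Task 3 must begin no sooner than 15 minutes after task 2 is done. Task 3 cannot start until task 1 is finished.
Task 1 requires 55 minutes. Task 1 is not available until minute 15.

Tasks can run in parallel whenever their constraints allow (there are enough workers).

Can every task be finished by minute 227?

Task 1 cannot begin until its own release at minute 15. It runs from minute 15 to 15 + 55 = minute 70.
After task 1 (finishes minute 70, plus 15-minute gap → minute 85), task 2 can start at minute 85 and finishes at minute 105.
Task 3 has to wait for task 2 (finishes minute 105, plus 15-minute gap → minute 120); task 1 (finishes minute 70). The latest of these is minute 120, so task 3 runs minute 120 to 120 + 25 = minute 145.
Task 4 has to wait for task 3 (finishes minute 145); task 2 (finishes minute 105); task 1 (finishes minute 70). The latest of these is minute 145, so task 4 runs minute 145 to 145 + 53 = minute 198.
Every task is finished by minute 198, which is no later than the deadline of 227, so the schedule is feasible.

Yes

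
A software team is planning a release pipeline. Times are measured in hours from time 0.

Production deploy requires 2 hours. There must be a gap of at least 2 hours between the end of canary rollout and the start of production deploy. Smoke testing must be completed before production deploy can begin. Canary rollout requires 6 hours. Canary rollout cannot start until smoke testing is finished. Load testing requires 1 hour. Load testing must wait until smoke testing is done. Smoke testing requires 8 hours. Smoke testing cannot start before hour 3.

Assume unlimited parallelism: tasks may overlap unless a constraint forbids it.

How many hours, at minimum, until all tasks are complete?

After its own release at hour 3, smoke testing can start at hour 3 and finishes at hour 11.
Load testing cannot begin until smoke testing (finishes hour 11). It runs from hour 11 to 11 + 1 = hour 12.
Canary rollout waits on smoke testing (finishes hour 11), so it starts at hour 11 and finishes at 11 + 6 = hour 17.
Production deploy cannot start until canary rollout (finishes hour 17, plus 2-hour gap → hour 19); smoke testing (finishes hour 11). The controlling bound is hour 19, so production deploy finishes at 19 + 2 = hour 21.
All tasks are finished once the last one completes. Finish times: Smoke testing at 11, Canary rollout at 17, Load testing at 12, Production deploy at 21. The latest is hour 21.

21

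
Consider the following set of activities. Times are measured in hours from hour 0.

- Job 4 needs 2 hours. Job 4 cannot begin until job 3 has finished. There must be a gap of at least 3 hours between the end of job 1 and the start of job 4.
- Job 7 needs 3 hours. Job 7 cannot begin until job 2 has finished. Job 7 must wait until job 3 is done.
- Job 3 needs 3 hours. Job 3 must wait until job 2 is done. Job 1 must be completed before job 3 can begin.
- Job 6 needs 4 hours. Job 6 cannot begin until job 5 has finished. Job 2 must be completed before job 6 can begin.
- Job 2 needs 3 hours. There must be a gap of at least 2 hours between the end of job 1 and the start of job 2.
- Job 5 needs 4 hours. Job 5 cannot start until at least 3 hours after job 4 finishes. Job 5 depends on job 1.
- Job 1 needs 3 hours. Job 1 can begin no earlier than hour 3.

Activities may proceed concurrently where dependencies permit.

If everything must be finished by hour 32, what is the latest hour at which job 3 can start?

To finish by hour 32, job 6 (duration 4) must start no later than hour 28.
Job 5 has to be done before job 6 (must start by hour 28). That means finishing by hour 28, i.e. starting by 28 − 4 = hour 24.
Job 4 has to be done before job 5 (must start by hour 24, minus 3-hour gap → hour 21). That means finishing by hour 21, i.e. starting by 21 − 2 = hour 19.
Job 7 has no dependents, so it just needs to finish by hour 32. Starting by 32 − 3 = hour 29 achieves that.
For job 3: job 4 (must start by hour 19); job 7 (must start by hour 29). The most restrictive is hour 19; with a 3-hour duration, job 3 must start by hour 16.

16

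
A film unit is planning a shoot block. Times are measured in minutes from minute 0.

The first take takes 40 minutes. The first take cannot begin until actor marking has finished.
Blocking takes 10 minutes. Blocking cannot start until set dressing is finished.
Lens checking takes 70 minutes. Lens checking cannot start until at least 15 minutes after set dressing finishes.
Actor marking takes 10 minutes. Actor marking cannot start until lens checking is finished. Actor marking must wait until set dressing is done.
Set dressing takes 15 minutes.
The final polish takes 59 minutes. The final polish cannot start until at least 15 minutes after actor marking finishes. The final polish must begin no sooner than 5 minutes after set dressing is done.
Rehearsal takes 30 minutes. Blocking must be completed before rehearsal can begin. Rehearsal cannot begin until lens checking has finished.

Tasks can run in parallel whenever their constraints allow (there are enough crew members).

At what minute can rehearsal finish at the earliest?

Nothing blocks set dressing, so it runs from minute 0 to minute 15.
After set dressing (finishes minute 15), blocking can start at minute 15 and finishes at minute 25.
Lens checking cannot begin until set dressing (finishes minute 15, plus 15-minute gap → minute 30). It runs from minute 30 to 30 + 70 = minute 100.
Rehearsal cannot start until blocking (finishes minute 25); lens checking (finishes minute 100). The controlling bound is minute 100, so rehearsal finishes at 100 + 30 = minute 130.

130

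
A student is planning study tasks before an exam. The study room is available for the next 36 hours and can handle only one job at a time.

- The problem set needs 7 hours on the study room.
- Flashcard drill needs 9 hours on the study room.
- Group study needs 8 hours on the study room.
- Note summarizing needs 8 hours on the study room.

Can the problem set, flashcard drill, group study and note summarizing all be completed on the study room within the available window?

Yes

Running back to back, the jobs need 7 + 9 + 8 + 8 = 32 hours on the study room.
Since 32 ≤ 36, they fit within the window.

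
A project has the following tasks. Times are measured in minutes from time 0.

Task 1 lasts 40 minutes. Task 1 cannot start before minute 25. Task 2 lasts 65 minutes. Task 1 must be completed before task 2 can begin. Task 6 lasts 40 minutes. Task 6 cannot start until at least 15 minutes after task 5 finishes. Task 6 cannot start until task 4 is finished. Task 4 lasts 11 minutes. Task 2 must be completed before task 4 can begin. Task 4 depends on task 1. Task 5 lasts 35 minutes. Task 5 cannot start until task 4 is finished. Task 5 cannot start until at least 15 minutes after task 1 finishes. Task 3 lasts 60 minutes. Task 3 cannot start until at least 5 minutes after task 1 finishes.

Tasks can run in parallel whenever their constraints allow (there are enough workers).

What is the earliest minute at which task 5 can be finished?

176

Task 1 cannot begin until its own release at minute 25. It runs from minute 25 to 25 + 40 = minute 65.
Task 2 cannot begin until task 1 (finishes minute 65). It runs from minute 65 to 65 + 65 = minute 130.
Task 4 needs all of task 2 (finishes minute 130); task 1 (finishes minute 65). That puts its earliest start at minute 130; it finishes at 130 + 11 = minute 141.
Task 5 has to wait for task 4 (finishes minute 141); task 1 (finishes minute 65, plus 15-minute gap → minute 80). The latest of these is minute 141, so task 5 runs minute 141 to 141 + 35 = minute 176.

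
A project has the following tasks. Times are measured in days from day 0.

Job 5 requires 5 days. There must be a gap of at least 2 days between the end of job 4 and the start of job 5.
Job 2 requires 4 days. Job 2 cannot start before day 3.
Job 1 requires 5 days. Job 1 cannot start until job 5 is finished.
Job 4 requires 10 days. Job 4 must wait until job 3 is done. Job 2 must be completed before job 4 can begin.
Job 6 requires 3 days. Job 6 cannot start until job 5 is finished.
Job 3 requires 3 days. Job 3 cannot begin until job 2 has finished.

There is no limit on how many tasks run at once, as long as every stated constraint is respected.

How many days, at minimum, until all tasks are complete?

Job 2 cannot begin until its own release at day 3. It runs from day 3 to 3 + 4 = day 7.
Job 3 waits on job 2 (finishes day 7), so it starts at day 7 and finishes at 7 + 3 = day 10.
Job 4 cannot start until job 3 (finishes day 10); job 2 (finishes day 7). The controlling bound is day 10, so job 4 finishes at 10 + 10 = day 20.
Job 5 waits on job 4 (finishes day 20, plus 2-day gap → day 22), so it starts at day 22 and finishes at 22 + 5 = day 27.
After job 5 (finishes day 27), job 6 can start at day 27 and finishes at day 30.
Job 1 waits on job 5 (finishes day 27), so it starts at day 27 and finishes at 27 + 5 = day 32.
All tasks are finished once the last one completes. Finish times: Job 1 at 32, Job 2 at 7, Job 3 at 10, Job 4 at 20, Job 5 at 27, Job 6 at 30. The latest is day 32.

32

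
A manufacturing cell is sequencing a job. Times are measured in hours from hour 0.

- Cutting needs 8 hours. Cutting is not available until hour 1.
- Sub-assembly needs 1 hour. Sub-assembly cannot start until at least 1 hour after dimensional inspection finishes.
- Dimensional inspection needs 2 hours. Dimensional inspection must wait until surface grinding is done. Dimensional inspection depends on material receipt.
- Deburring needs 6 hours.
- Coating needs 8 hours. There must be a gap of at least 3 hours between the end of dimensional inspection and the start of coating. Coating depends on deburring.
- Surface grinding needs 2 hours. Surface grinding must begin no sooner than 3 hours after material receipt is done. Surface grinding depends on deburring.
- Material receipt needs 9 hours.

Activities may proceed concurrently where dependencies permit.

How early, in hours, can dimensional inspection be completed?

Nothing blocks deburring, so it runs from hour 0 to hour 6.
Nothing blocks material receipt, so it runs from hour 0 to hour 9.
Surface grinding has to wait for material receipt (finishes hour 9, plus 3-hour gap → hour 12); deburring (finishes hour 6). The latest of these is hour 12, so surface grinding runs hour 12 to 12 + 2 = hour 14.
Dimensional inspection needs all of surface grinding (finishes hour 14); material receipt (finishes hour 9). That puts its earliest start at hour 14; it finishes at 14 + 2 = hour 16.

16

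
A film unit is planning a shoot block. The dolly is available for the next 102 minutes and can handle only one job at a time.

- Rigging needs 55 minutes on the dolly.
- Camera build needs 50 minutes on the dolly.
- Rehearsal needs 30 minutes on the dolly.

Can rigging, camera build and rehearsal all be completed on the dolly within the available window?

Running back to back, the jobs need 55 + 50 + 30 = 135 minutes on the dolly.
Since 135 > 102, they cannot all fit.

No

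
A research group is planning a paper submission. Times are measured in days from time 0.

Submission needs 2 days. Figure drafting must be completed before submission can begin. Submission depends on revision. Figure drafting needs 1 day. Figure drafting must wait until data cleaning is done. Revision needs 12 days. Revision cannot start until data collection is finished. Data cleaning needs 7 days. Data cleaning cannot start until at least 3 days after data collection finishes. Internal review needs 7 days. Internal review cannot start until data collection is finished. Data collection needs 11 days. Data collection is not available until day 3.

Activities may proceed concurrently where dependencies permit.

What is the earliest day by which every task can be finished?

Data collection waits on its own release at day 3, so it starts at day 3 and finishes at 3 + 11 = day 14.
Revision waits on data collection (finishes day 14), so it starts at day 14 and finishes at 14 + 12 = day 26.
After data collection (finishes day 14), internal review can start at day 14 and finishes at day 21.
Data cleaning cannot begin until data collection (finishes day 14, plus 3-day gap → day 17). It runs from day 17 to 17 + 7 = day 24.
Figure drafting cannot begin until data cleaning (finishes day 24). It runs from day 24 to 24 + 1 = day 25.
For submission: figure drafting (finishes day 25); revision (finishes day 26). Taking the maximum gives a start of day 26, and it finishes at 26 + 2 = day 28.
All tasks are finished once the last one completes. Finish times: Data collection at 14, Data cleaning at 24, Figure drafting at 25, Internal review at 21, Revision at 26, Submission at 28. The latest is day 28.

28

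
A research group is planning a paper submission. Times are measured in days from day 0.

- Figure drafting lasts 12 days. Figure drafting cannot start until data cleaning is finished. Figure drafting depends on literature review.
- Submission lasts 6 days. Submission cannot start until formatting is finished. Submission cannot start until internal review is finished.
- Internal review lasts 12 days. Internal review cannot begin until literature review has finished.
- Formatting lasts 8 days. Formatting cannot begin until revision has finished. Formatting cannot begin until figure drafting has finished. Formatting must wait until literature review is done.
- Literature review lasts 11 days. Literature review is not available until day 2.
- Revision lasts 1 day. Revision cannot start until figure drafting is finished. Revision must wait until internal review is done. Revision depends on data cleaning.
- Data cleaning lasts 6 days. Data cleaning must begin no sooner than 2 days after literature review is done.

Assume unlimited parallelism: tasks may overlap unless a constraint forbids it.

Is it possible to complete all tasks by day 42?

Literature review cannot begin until its own release at day 2. It runs from day 2 to 2 + 11 = day 13.
Internal review cannot begin until literature review (finishes day 13). It runs from day 13 to 13 + 12 = day 25.
Data cleaning waits on literature review (finishes day 13, plus 2-day gap → day 15), so it starts at day 15 and finishes at 15 + 6 = day 21.
Figure drafting has to wait for data cleaning (finishes day 21); literature review (finishes day 13). The latest of these is day 21, so figure drafting runs day 21 to 21 + 12 = day 33.
Revision needs all of figure drafting (finishes day 33); internal review (finishes day 25); data cleaning (finishes day 21). That puts its earliest start at day 33; it finishes at 33 + 1 = day 34.
For formatting: revision (finishes day 34); figure drafting (finishes day 33); literature review (finishes day 13). Taking the maximum gives a start of day 34, and it finishes at 34 + 8 = day 42.
Submission has to wait for formatting (finishes day 42); internal review (finishes day 25). The latest of these is day 42, so submission runs day 42 to 42 + 6 = day 48.
The earliest everything can be done is day 48, which is after the deadline of 42, so it is not possible.

No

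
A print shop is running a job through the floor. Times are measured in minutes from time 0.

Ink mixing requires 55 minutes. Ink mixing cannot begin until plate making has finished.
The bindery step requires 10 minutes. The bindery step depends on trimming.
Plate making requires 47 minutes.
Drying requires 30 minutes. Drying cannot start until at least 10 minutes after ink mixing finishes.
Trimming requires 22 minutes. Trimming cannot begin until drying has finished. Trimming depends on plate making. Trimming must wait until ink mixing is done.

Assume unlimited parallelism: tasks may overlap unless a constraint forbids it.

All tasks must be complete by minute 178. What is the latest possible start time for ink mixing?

To finish by minute 178, the bindery step (duration 10) must start no later than minute 168.
Since the bindery step (must start by minute 168) depends on it, trimming must finish by minute 168. Backing off its 22-minute duration gives a latest start of minute 146.
Drying must finish before trimming (must start by minute 146). With a 30-minute duration, drying must start by 146 − 30 = minute 116.
Ink mixing feeds drying (must start by minute 116, minus 10-minute gap → minute 106); trimming (must start by minute 146). Taking the minimum, ink mixing must finish by minute 106 and start by 106 − 55 = minute 51.

51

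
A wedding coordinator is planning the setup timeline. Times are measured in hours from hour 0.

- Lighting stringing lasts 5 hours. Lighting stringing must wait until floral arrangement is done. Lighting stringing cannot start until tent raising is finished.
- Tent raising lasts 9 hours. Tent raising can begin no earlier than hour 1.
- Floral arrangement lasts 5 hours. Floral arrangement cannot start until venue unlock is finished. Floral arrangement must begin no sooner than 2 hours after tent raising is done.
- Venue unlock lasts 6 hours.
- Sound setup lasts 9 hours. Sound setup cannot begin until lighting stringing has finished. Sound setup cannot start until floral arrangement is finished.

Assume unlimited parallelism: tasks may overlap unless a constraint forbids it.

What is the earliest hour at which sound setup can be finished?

31

Tent raising cannot begin until its own release at hour 1. It runs from hour 1 to 1 + 9 = hour 10.
Venue unlock can start immediately at hour 0; it finishes at hour 6.
Floral arrangement needs all of venue unlock (finishes hour 6); tent raising (finishes hour 10, plus 2-hour gap → hour 12). That puts its earliest start at hour 12; it finishes at 12 + 5 = hour 17.
Lighting stringing has to wait for floral arrangement (finishes hour 17); tent raising (finishes hour 10). The latest of these is hour 17, so lighting stringing runs hour 17 to 17 + 5 = hour 22.
Sound setup needs all of lighting stringing (finishes hour 22); floral arrangement (finishes hour 17). That puts its earliest start at hour 22; it finishes at 22 + 9 = hour 31.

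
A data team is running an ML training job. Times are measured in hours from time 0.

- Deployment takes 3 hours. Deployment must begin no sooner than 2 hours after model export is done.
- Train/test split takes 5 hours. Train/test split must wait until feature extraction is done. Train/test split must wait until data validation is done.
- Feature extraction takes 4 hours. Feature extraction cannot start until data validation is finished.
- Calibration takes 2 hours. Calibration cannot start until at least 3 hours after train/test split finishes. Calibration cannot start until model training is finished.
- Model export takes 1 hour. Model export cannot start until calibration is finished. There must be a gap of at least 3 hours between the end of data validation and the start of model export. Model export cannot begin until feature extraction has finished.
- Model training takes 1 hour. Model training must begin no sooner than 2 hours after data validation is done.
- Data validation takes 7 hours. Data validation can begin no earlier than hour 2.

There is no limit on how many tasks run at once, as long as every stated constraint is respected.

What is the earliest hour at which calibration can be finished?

23

After its own release at hour 2, data validation can start at hour 2 and finishes at hour 9.
Model training waits on data validation (finishes hour 9, plus 2-hour gap → hour 11), so it starts at hour 11 and finishes at 11 + 1 = hour 12.
Feature extraction waits on data validation (finishes hour 9), so it starts at hour 9 and finishes at 9 + 4 = hour 13.
Train/test split has to wait for feature extraction (finishes hour 13); data validation (finishes hour 9). The latest of these is hour 13, so train/test split runs hour 13 to 13 + 5 = hour 18.
Calibration has to wait for train/test split (finishes hour 18, plus 3-hour gap → hour 21); model training (finishes hour 12). The latest of these is hour 21, so calibration runs hour 21 to 21 + 2 = hour 23.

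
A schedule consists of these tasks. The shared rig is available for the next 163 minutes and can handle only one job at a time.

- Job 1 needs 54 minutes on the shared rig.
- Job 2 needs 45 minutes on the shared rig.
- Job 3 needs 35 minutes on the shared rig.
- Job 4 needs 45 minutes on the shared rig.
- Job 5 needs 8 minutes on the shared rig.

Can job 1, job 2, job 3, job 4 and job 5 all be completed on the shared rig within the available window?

No

Running back to back, the jobs need 54 + 45 + 35 + 45 + 8 = 187 minutes on the shared rig.
Since 187 > 163, they cannot all fit.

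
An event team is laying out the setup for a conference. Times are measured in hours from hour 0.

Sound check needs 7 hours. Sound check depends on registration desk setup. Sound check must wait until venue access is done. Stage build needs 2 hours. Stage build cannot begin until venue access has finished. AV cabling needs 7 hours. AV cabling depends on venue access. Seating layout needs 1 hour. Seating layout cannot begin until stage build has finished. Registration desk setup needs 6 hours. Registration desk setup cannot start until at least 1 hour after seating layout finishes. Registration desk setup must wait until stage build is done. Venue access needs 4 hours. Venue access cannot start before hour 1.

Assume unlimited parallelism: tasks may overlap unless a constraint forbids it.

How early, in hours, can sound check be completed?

Venue access cannot begin until its own release at hour 1. It runs from hour 1 to 1 + 4 = hour 5.
After venue access (finishes hour 5), stage build can start at hour 5 and finishes at hour 7.
Seating layout cannot begin until stage build (finishes hour 7). It runs from hour 7 to 7 + 1 = hour 8.
For registration desk setup: seating layout (finishes hour 8, plus 1-hour gap → hour 9); stage build (finishes hour 7). Taking the maximum gives a start of hour 9, and it finishes at 9 + 6 = hour 15.
Sound check needs all of registration desk setup (finishes hour 15); venue access (finishes hour 5). That puts its earliest start at hour 15; it finishes at 15 + 7 = hour 22.

22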